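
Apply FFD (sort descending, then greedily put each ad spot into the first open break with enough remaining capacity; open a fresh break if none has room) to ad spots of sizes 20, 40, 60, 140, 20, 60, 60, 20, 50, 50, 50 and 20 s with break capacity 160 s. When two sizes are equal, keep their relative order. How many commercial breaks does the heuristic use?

4

Sorted descending: 140, 60, 60, 60, 50, 50, 50, 40, 20, 20, 20, 20.
  140 → break 1 (new)  [load 140/160]
  60 → break 2 (new)  [load 60/160]
  60 → break 2  [load 120/160]
  60 → break 3 (new)  [load 60/160]
  50 → break 3  [load 110/160]
  50 → break 3  [load 160/160]
  50 → break 4 (new)  [load 50/160]
  40 → break 2  [load 160/160]
  20 → break 1  [load 160/160]
  20 → break 4  [load 70/160]
  20 → break 4  [load 90/160]
  20 → break 4  [load 110/160]
4 commercial breaks opened.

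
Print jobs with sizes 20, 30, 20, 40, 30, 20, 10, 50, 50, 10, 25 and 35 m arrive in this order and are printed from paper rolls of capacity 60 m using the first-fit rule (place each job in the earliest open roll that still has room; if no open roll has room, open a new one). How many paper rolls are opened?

  20 → roll 1 (new)  [load 20/60]
  30 → roll 1  [load 50/60]
  20 → roll 2 (new)  [load 20/60]
  40 → roll 2  [load 60/60]
  30 → roll 3 (new)  [load 30/60]
  20 → roll 3  [load 50/60]
  10 → roll 1  [load 60/60]
  50 → roll 4 (new)  [load 50/60]
  50 → roll 5 (new)  [load 50/60]
  10 → roll 3  [load 60/60]
  25 → roll 6 (new)  [load 25/60]
  35 → roll 6  [load 60/60]
6 paper rolls opened.

6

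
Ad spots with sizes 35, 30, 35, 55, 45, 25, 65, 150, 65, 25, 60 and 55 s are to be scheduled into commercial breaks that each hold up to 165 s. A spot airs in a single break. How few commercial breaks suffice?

4

Total = 150 + 65 + 65 + 60 + 55 + 55 + 45 + 35 + 35 + 30 + 25 + 25 = 645 s.
Lower bound: ⌈645/165⌉ = 4 commercial breaks.
A packing using 4 commercial breaks:
  break 1: 150 = 150
  break 2: 65 + 65 + 35 = 165
  break 3: 60 + 55 + 25 + 25 = 165
  break 4: 55 + 45 + 35 + 30 = 165
This matches the lower bound, so 4 is optimal.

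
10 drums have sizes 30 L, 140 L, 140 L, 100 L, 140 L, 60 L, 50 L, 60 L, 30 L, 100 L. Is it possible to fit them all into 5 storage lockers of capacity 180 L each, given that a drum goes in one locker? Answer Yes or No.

Total = 850 L; ⌈850/180⌉ = 5.
The bound of 5 does not rule out 5, but exhaustive search shows no assignment into 5 storage lockers of capacity 180 L exists — the minimum is 6.

No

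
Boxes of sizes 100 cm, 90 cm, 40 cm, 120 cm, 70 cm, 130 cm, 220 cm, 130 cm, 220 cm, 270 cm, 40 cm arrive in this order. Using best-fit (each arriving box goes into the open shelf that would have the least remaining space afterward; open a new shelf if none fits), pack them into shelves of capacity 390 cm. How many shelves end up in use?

  100 → shelf 1 (new)  [load 100/390]
  90 → shelf 1  [load 190/390]
  40 → shelf 1  [load 230/390]
  120 → shelf 1  [load 350/390]
  70 → shelf 2 (new)  [load 70/390]
  130 → shelf 2  [load 200/390]
  220 → shelf 3 (new)  [load 220/390]
  130 → shelf 3  [load 350/390]
  220 → shelf 4 (new)  [load 220/390]
  270 → shelf 5 (new)  [load 270/390]
  40 → shelf 1  [load 390/390]
5 shelves opened.

5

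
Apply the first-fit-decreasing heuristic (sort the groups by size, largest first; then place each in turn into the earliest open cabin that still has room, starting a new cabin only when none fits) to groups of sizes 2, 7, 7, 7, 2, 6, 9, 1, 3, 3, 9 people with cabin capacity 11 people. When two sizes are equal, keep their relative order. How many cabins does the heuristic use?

6

Sorted descending: 9, 9, 7, 7, 7, 6, 3, 3, 2, 2, 1.
  9 → cabin 1 (new)  [load 9/11]
  9 → cabin 2 (new)  [load 9/11]
  7 → cabin 3 (new)  [load 7/11]
  7 → cabin 4 (new)  [load 7/11]
  7 → cabin 5 (new)  [load 7/11]
  6 → cabin 6 (new)  [load 6/11]
  3 → cabin 3  [load 10/11]
  3 → cabin 4  [load 10/11]
  2 → cabin 1  [load 11/11]
  2 → cabin 2  [load 11/11]
  1 → cabin 3  [load 11/11]
6 cabins opened.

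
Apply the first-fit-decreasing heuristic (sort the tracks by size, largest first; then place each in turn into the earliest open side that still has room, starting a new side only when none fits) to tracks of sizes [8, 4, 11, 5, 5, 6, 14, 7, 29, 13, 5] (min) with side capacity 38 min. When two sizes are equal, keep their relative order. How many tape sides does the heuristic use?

3

Sorted descending: 29, 14, 13, 11, 8, 7, 6, 5, 5, 5, 4.
  29 → side 1 (new)  [load 29/38]
  14 → side 2 (new)  [load 14/38]
  13 → side 2  [load 27/38]
  11 → side 2  [load 38/38]
  8 → side 1  [load 37/38]
  7 → side 3 (new)  [load 7/38]
  6 → side 3  [load 13/38]
  5 → side 3  [load 18/38]
  5 → side 3  [load 23/38]
  5 → side 3  [load 28/38]
  4 → side 3  [load 32/38]
3 tape sides opened.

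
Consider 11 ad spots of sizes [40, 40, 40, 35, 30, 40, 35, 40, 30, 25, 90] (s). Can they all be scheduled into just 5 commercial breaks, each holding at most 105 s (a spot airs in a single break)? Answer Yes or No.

A valid assignment using 5 commercial breaks:
  break 1: 90 = 90
  break 2: 40 + 40 + 25 = 105
  break 3: 40 + 40 = 80
  break 4: 40 + 35 + 30 = 105
  break 5: 35 + 30 = 65
Every load is within 105 s, so 5 commercial breaks suffice.

Yes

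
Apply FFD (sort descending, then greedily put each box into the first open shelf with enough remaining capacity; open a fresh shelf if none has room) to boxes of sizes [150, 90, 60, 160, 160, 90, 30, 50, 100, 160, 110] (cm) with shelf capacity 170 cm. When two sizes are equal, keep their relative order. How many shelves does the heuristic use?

Sorted descending: 160, 160, 160, 150, 110, 100, 90, 90, 60, 50, 30.
  160 → shelf 1 (new)  [load 160/170]
  160 → shelf 2 (new)  [load 160/170]
  160 → shelf 3 (new)  [load 160/170]
  150 → shelf 4 (new)  [load 150/170]
  110 → shelf 5 (new)  [load 110/170]
  100 → shelf 6 (new)  [load 100/170]
  90 → shelf 7 (new)  [load 90/170]
  90 → shelf 8 (new)  [load 90/170]
  60 → shelf 5  [load 170/170]
  50 → shelf 6  [load 150/170]
  30 → shelf 7  [load 120/170]
8 shelves opened.

8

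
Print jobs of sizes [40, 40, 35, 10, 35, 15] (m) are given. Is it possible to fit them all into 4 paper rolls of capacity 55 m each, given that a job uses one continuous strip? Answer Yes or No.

A valid assignment using 4 paper rolls:
  roll 1: 40 + 15 = 55
  roll 2: 40 + 10 = 50
  roll 3: 35 = 35
  roll 4: 35 = 35
Every load is within 55 m, so 4 paper rolls suffice.

Yes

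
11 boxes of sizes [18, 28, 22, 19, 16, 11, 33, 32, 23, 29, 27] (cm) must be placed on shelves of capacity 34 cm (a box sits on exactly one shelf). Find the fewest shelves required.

Total = 33 + 32 + 29 + 28 + 27 + 23 + 22 + 19 + 18 + 16 + 11 = 258 cm.
Lower bound: ⌈258/34⌉ = 8 shelves.
Also, 9 boxes each exceed 17 cm, and no two of those can share a shelf, so at least 9 shelves are needed.
A packing using 9 shelves:
  shelf 1: 33 = 33
  shelf 2: 32 = 32
  shelf 3: 29 = 29
  shelf 4: 28 = 28
  shelf 5: 27 = 27
  shelf 6: 23 + 11 = 34
  shelf 7: 22 = 22
  shelf 8: 19 = 19
  shelf 9: 18 + 16 = 34
This matches the lower bound, so 9 is optimal.

9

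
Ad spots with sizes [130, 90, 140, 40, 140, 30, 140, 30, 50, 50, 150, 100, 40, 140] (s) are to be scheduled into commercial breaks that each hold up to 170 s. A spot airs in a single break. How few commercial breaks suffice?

9

Total = 150 + 140 + 140 + 140 + 140 + 130 + 100 + 90 + 50 + 50 + 40 + 40 + 30 + 30 = 1270 s.
Lower bound: ⌈1270/170⌉ = 8 commercial breaks.
A packing using 9 commercial breaks:
  break 1: 150 = 150
  break 2: 140 + 30 = 170
  break 3: 140 + 30 = 170
  break 4: 140 = 140
  break 5: 140 = 140
  break 6: 130 + 40 = 170
  break 7: 100 + 50 = 150
  break 8: 90 + 50 = 140
  break 9: 40 = 40
No arrangement into 8 commercial breaks stays within capacity, so 9 is optimal.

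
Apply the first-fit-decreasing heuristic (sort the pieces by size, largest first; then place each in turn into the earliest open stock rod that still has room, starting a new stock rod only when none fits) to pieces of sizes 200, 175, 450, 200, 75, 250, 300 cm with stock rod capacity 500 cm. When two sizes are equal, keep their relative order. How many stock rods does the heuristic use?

Sorted descending: 450, 300, 250, 200, 200, 175, 75.
  450 → stock rod 1 (new)  [load 450/500]
  300 → stock rod 2 (new)  [load 300/500]
  250 → stock rod 3 (new)  [load 250/500]
  200 → stock rod 2  [load 500/500]
  200 → stock rod 3  [load 450/500]
  175 → stock rod 4 (new)  [load 175/500]
  75 → stock rod 4  [load 250/500]
4 stock rods opened.

4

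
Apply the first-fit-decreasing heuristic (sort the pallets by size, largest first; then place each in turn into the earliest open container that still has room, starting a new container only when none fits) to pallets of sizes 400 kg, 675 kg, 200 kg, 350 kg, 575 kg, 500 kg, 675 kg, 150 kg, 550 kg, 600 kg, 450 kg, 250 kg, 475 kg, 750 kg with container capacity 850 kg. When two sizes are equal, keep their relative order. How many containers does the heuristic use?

9

Sorted descending: 750, 675, 675, 600, 575, 550, 500, 475, 450, 400, 350, 250, 200, 150.
  750 → container 1 (new)  [load 750/850]
  675 → container 2 (new)  [load 675/850]
  675 → container 3 (new)  [load 675/850]
  600 → container 4 (new)  [load 600/850]
  575 → container 5 (new)  [load 575/850]
  550 → container 6 (new)  [load 550/850]
  500 → container 7 (new)  [load 500/850]
  475 → container 8 (new)  [load 475/850]
  450 → container 9 (new)  [load 450/850]
  400 → container 9  [load 850/850]
  350 → container 7  [load 850/850]
  250 → container 4  [load 850/850]
  200 → container 5  [load 775/850]
  150 → container 2  [load 825/850]
9 containers opened.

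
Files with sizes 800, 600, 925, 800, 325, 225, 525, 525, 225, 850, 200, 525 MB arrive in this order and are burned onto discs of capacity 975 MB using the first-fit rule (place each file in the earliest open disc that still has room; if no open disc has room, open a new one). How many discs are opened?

8

  800 → disc 1 (new)  [load 800/975]
  600 → disc 2 (new)  [load 600/975]
  925 → disc 3 (new)  [load 925/975]
  800 → disc 4 (new)  [load 800/975]
  325 → disc 2  [load 925/975]
  225 → disc 5 (new)  [load 225/975]
  525 → disc 5  [load 750/975]
  525 → disc 6 (new)  [load 525/975]
  225 → disc 5  [load 975/975]
  850 → disc 7 (new)  [load 850/975]
  200 → disc 6  [load 725/975]
  525 → disc 8 (new)  [load 525/975]
8 discs opened.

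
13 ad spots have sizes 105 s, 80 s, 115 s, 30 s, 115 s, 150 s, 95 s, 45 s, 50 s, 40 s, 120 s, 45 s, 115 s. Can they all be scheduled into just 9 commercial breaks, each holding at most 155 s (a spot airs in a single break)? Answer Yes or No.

Yes

A valid assignment using 8 commercial breaks:
  break 1: 150 = 150
  break 2: 120 + 30 = 150
  break 3: 115 + 40 = 155
  break 4: 115 = 115
  break 5: 115 = 115
  break 6: 105 + 50 = 155
  break 7: 95 + 45 = 140
  break 8: 80 + 45 = 125
That uses only 8 ≤ 9, so 9 commercial breaks are enough.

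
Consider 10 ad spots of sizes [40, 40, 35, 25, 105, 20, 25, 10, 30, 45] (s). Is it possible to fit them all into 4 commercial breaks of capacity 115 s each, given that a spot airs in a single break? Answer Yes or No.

Yes

A valid assignment using 4 commercial breaks:
  break 1: 105 + 10 = 115
  break 2: 45 + 40 + 30 = 115
  break 3: 40 + 35 + 25 = 100
  break 4: 25 + 20 = 45
Every load is within 115 s, so 4 commercial breaks suffice.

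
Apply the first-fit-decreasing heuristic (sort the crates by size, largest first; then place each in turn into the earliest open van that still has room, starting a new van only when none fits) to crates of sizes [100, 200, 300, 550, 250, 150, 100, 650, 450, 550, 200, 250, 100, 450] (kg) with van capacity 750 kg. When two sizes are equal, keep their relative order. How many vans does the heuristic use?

Sorted descending: 650, 550, 550, 450, 450, 300, 250, 250, 200, 200, 150, 100, 100, 100.
  650 → van 1 (new)  [load 650/750]
  550 → van 2 (new)  [load 550/750]
  550 → van 3 (new)  [load 550/750]
  450 → van 4 (new)  [load 450/750]
  450 → van 5 (new)  [load 450/750]
  300 → van 4  [load 750/750]
  250 → van 5  [load 700/750]
  250 → van 6 (new)  [load 250/750]
  200 → van 2  [load 750/750]
  200 → van 3  [load 750/750]
  150 → van 6  [load 400/750]
  100 → van 1  [load 750/750]
  100 → van 6  [load 500/750]
  100 → van 6  [load 600/750]
6 vans opened.

6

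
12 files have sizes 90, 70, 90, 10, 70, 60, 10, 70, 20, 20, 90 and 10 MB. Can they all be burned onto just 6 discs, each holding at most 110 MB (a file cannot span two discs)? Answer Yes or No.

No

Total = 610 MB; ⌈610/110⌉ = 6.
7 files each exceed half the capacity and cannot share a disc, forcing at least 7 discs.
At least 7 discs are required, but only 6 are allowed.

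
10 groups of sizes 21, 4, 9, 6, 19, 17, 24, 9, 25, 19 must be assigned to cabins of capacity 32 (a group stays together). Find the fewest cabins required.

Total = 25 + 24 + 21 + 19 + 19 + 17 + 9 + 9 + 6 + 4 = 153.
Lower bound: ⌈153/32⌉ = 5 cabins.
Also, 6 groups each exceed 16, and no two of those can share a cabin, so at least 6 cabins are needed.
A packing using 6 cabins:
  cabin 1: 25 + 6 = 31
  cabin 2: 24 + 4 = 28
  cabin 3: 21 + 9 = 30
  cabin 4: 19 + 9 = 28
  cabin 5: 19 = 19
  cabin 6: 17 = 17
This matches the lower bound, so 6 is optimal.

6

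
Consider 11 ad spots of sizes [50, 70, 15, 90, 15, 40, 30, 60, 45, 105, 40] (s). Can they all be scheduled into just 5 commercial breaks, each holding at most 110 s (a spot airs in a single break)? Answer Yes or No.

No

Total = 560 s; ⌈560/110⌉ = 6.
At least 6 commercial breaks are required, but only 5 are allowed.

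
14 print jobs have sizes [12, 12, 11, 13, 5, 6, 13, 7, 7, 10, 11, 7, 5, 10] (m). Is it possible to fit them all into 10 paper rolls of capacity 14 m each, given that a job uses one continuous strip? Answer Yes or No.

Total = 129 m; ⌈129/14⌉ = 10.
The bound of 10 does not rule out 10, but exhaustive search shows no assignment into 10 paper rolls of capacity 14 m exists — the minimum is 11.

No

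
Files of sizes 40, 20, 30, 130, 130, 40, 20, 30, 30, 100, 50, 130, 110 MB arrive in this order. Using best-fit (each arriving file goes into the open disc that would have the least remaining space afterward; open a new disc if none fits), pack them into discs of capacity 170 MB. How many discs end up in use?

  40 → disc 1 (new)  [load 40/170]
  20 → disc 1  [load 60/170]
  30 → disc 1  [load 90/170]
  130 → disc 2 (new)  [load 130/170]
  130 → disc 3 (new)  [load 130/170]
  40 → disc 2  [load 170/170]
  20 → disc 3  [load 150/170]
  30 → disc 1  [load 120/170]
  30 → disc 1  [load 150/170]
  100 → disc 4 (new)  [load 100/170]
  50 → disc 4  [load 150/170]
  130 → disc 5 (new)  [load 130/170]
  110 → disc 6 (new)  [load 110/170]
6 discs opened.

6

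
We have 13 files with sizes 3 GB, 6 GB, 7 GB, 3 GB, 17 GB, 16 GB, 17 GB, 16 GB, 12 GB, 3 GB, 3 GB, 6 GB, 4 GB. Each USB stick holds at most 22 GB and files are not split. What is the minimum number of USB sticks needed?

6

Total = 17 + 17 + 16 + 16 + 12 + 7 + 6 + 6 + 4 + 3 + 3 + 3 + 3 = 113 GB.
Lower bound: ⌈113/22⌉ = 6 USB sticks.
A packing using 6 USB sticks:
  USB stick 1: 17 + 4 = 21
  USB stick 2: 17 + 3 = 20
  USB stick 3: 16 + 6 = 22
  USB stick 4: 16 + 6 = 22
  USB stick 5: 12 + 7 + 3 = 22
  USB stick 6: 3 + 3 = 6
This matches the lower bound, so 6 is optimal.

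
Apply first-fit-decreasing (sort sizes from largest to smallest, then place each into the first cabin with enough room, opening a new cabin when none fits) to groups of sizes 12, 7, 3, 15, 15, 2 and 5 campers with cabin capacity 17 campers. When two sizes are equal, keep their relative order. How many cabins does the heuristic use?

4

Sorted descending: 15, 15, 12, 7, 5, 3, 2.
  15 → cabin 1 (new)  [load 15/17]
  15 → cabin 2 (new)  [load 15/17]
  12 → cabin 3 (new)  [load 12/17]
  7 → cabin 4 (new)  [load 7/17]
  5 → cabin 3  [load 17/17]
  3 → cabin 4  [load 10/17]
  2 → cabin 1  [load 17/17]
4 cabins opened.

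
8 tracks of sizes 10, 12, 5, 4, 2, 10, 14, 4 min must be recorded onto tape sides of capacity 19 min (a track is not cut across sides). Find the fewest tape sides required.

4

Total = 14 + 12 + 10 + 10 + 5 + 4 + 4 + 2 = 61 min.
Lower bound: ⌈61/19⌉ = 4 tape sides.
A packing using 4 tape sides:
  side 1: 14 + 5 = 19
  side 2: 12 + 4 + 2 = 18
  side 3: 10 + 4 = 14
  side 4: 10 = 10
This matches the lower bound, so 4 is optimal.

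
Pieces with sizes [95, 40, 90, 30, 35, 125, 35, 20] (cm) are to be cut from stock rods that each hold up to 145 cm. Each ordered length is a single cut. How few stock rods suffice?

4

Total = 125 + 95 + 90 + 40 + 35 + 35 + 30 + 20 = 470 cm.
Lower bound: ⌈470/145⌉ = 4 stock rods.
A packing using 4 stock rods:
  stock rod 1: 125 + 20 = 145
  stock rod 2: 95 + 40 = 135
  stock rod 3: 90 + 35 = 125
  stock rod 4: 35 + 30 = 65
This matches the lower bound, so 4 is optimal.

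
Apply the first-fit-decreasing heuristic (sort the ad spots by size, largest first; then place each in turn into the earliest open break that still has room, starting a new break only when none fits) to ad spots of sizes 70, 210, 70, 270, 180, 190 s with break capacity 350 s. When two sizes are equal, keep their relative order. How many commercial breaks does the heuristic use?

Sorted descending: 270, 210, 190, 180, 70, 70.
  270 → break 1 (new)  [load 270/350]
  210 → break 2 (new)  [load 210/350]
  190 → break 3 (new)  [load 190/350]
  180 → break 4 (new)  [load 180/350]
  70 → break 1  [load 340/350]
  70 → break 2  [load 280/350]
4 commercial breaks opened.

4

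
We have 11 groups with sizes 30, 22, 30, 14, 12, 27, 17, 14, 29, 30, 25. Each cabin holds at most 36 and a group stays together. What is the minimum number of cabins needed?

9

Total = 30 + 30 + 30 + 29 + 27 + 25 + 22 + 17 + 14 + 14 + 12 = 250.
Lower bound: ⌈250/36⌉ = 7 cabins.
A packing using 9 cabins:
  cabin 1: 30 = 30
  cabin 2: 30 = 30
  cabin 3: 30 = 30
  cabin 4: 29 = 29
  cabin 5: 27 = 27
  cabin 6: 25 = 25
  cabin 7: 22 + 14 = 36
  cabin 8: 17 + 14 = 31
  cabin 9: 12 = 12
No arrangement into 8 cabins stays within capacity, so 9 is optimal.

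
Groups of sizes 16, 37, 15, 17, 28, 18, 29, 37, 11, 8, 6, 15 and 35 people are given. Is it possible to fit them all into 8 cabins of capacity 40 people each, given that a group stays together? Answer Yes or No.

Yes

A valid assignment using 8 cabins:
  cabin 1: 37 = 37
  cabin 2: 37 = 37
  cabin 3: 35 = 35
  cabin 4: 29 + 11 = 40
  cabin 5: 28 + 8 = 36
  cabin 6: 18 + 17 = 35
  cabin 7: 16 + 15 + 6 = 37
  cabin 8: 15 = 15
Every load is within 40 people, so 8 cabins suffice.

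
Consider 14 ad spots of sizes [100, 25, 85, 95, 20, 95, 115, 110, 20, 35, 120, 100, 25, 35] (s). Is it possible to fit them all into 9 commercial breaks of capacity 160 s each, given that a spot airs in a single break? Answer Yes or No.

A valid assignment using 8 commercial breaks:
  break 1: 120 + 35 = 155
  break 2: 115 + 35 = 150
  break 3: 110 + 25 + 25 = 160
  break 4: 100 + 20 + 20 = 140
  break 5: 100 = 100
  break 6: 95 = 95
  break 7: 95 = 95
  break 8: 85 = 85
That uses only 8 ≤ 9, so 9 commercial breaks are enough.

Yes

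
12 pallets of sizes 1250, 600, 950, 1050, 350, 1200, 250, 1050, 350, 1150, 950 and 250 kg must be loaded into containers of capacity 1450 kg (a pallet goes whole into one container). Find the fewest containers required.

8

Total = 1250 + 1200 + 1150 + 1050 + 1050 + 950 + 950 + 600 + 350 + 350 + 250 + 250 = 9400 kg.
Lower bound: ⌈9400/1450⌉ = 7 containers.
A packing using 8 containers:
  container 1: 1250 = 1250
  container 2: 1200 + 250 = 1450
  container 3: 1150 + 250 = 1400
  container 4: 1050 + 350 = 1400
  container 5: 1050 + 350 = 1400
  container 6: 950 = 950
  container 7: 950 = 950
  container 8: 600 = 600
No arrangement into 7 containers stays within capacity, so 8 is optimal.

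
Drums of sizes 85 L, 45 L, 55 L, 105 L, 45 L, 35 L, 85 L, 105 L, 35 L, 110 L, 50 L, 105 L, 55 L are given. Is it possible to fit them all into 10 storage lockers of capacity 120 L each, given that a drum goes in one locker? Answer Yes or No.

A valid assignment using 9 storage lockers:
  locker 1: 110 = 110
  locker 2: 105 = 105
  locker 3: 105 = 105
  locker 4: 105 = 105
  locker 5: 85 + 35 = 120
  locker 6: 85 + 35 = 120
  locker 7: 55 + 55 = 110
  locker 8: 50 + 45 = 95
  locker 9: 45 = 45
That uses only 9 ≤ 10, so 10 storage lockers are enough.

Yes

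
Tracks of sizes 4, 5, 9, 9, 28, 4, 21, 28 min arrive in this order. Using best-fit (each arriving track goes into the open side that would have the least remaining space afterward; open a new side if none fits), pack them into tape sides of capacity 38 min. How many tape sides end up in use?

4

  4 → side 1 (new)  [load 4/38]
  5 → side 1  [load 9/38]
  9 → side 1  [load 18/38]
  9 → side 1  [load 27/38]
  28 → side 2 (new)  [load 28/38]
  4 → side 2  [load 32/38]
  21 → side 3 (new)  [load 21/38]
  28 → side 4 (new)  [load 28/38]
4 tape sides opened.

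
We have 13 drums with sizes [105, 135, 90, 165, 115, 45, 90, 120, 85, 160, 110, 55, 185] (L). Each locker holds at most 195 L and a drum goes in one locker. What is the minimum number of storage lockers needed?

9

Total = 185 + 165 + 160 + 135 + 120 + 115 + 110 + 105 + 90 + 90 + 85 + 55 + 45 = 1460 L.
Lower bound: ⌈1460/195⌉ = 8 storage lockers.
A packing using 9 storage lockers:
  locker 1: 185 = 185
  locker 2: 165 = 165
  locker 3: 160 = 160
  locker 4: 135 + 55 = 190
  locker 5: 120 + 45 = 165
  locker 6: 115 = 115
  locker 7: 110 + 85 = 195
  locker 8: 105 + 90 = 195
  locker 9: 90 = 90
No arrangement into 8 storage lockers stays within capacity, so 9 is optimal.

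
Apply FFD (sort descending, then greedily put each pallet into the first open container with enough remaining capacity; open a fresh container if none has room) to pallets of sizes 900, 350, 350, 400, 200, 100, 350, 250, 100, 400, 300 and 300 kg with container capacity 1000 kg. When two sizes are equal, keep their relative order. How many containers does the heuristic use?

Sorted descending: 900, 400, 400, 350, 350, 350, 300, 300, 250, 200, 100, 100.
  900 → container 1 (new)  [load 900/1000]
  400 → container 2 (new)  [load 400/1000]
  400 → container 2  [load 800/1000]
  350 → container 3 (new)  [load 350/1000]
  350 → container 3  [load 700/1000]
  350 → container 4 (new)  [load 350/1000]
  300 → container 3  [load 1000/1000]
  300 → container 4  [load 650/1000]
  250 → container 4  [load 900/1000]
  200 → container 2  [load 1000/1000]
  100 → container 1  [load 1000/1000]
  100 → container 4  [load 1000/1000]
4 containers opened.

4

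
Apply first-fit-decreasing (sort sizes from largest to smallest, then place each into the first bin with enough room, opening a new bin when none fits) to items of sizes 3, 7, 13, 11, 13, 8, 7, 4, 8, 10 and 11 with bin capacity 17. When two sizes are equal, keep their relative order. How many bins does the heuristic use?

Sorted descending: 13, 13, 11, 11, 10, 8, 8, 7, 7, 4, 3.
  13 → bin 1 (new)  [load 13/17]
  13 → bin 2 (new)  [load 13/17]
  11 → bin 3 (new)  [load 11/17]
  11 → bin 4 (new)  [load 11/17]
  10 → bin 5 (new)  [load 10/17]
  8 → bin 6 (new)  [load 8/17]
  8 → bin 6  [load 16/17]
  7 → bin 5  [load 17/17]
  7 → bin 7 (new)  [load 7/17]
  4 → bin 1  [load 17/17]
  3 → bin 2  [load 16/17]
7 bins opened.

7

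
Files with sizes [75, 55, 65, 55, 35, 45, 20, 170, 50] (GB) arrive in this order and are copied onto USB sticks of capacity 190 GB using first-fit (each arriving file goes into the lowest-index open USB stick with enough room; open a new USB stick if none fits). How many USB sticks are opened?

  75 → USB stick 1 (new)  [load 75/190]
  55 → USB stick 1  [load 130/190]
  65 → USB stick 2 (new)  [load 65/190]
  55 → USB stick 1  [load 185/190]
  35 → USB stick 2  [load 100/190]
  45 → USB stick 2  [load 145/190]
  20 → USB stick 2  [load 165/190]
  170 → USB stick 3 (new)  [load 170/190]
  50 → USB stick 4 (new)  [load 50/190]
4 USB sticks opened.

4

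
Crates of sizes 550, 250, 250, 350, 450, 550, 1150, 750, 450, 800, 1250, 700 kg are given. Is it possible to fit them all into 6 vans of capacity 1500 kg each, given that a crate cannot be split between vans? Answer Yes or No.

Yes

A valid assignment using 6 vans:
  van 1: 1250 + 250 = 1500
  van 2: 1150 + 350 = 1500
  van 3: 800 + 700 = 1500
  van 4: 750 + 550 = 1300
  van 5: 550 + 450 + 450 = 1450
  van 6: 250 = 250
Every load is within 1500 kg, so 6 vans suffice.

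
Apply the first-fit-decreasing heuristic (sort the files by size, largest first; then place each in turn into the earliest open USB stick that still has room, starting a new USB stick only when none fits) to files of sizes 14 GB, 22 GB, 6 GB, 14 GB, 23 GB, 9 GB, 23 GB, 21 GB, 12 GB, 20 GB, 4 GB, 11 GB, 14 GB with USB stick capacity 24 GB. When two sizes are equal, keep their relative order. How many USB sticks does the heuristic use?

Sorted descending: 23, 23, 22, 21, 20, 14, 14, 14, 12, 11, 9, 6, 4.
  23 → USB stick 1 (new)  [load 23/24]
  23 → USB stick 2 (new)  [load 23/24]
  22 → USB stick 3 (new)  [load 22/24]
  21 → USB stick 4 (new)  [load 21/24]
  20 → USB stick 5 (new)  [load 20/24]
  14 → USB stick 6 (new)  [load 14/24]
  14 → USB stick 7 (new)  [load 14/24]
  14 → USB stick 8 (new)  [load 14/24]
  12 → USB stick 9 (new)  [load 12/24]
  11 → USB stick 9  [load 23/24]
  9 → USB stick 6  [load 23/24]
  6 → USB stick 7  [load 20/24]
  4 → USB stick 5  [load 24/24]
9 USB sticks opened.

9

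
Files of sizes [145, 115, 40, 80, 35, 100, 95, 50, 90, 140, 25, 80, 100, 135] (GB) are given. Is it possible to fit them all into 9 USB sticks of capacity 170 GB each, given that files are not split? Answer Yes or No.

Yes

A valid assignment using 9 USB sticks:
  USB stick 1: 145 + 25 = 170
  USB stick 2: 140 = 140
  USB stick 3: 135 + 35 = 170
  USB stick 4: 115 + 50 = 165
  USB stick 5: 100 + 40 = 140
  USB stick 6: 100 = 100
  USB stick 7: 95 = 95
  USB stick 8: 90 + 80 = 170
  USB stick 9: 80 = 80
Every load is within 170 GB, so 9 USB sticks suffice.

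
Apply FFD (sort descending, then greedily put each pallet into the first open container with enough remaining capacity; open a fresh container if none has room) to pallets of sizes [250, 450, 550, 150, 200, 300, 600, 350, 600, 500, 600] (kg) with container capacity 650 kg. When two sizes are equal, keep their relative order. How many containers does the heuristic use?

8

Sorted descending: 600, 600, 600, 550, 500, 450, 350, 300, 250, 200, 150.
  600 → container 1 (new)  [load 600/650]
  600 → container 2 (new)  [load 600/650]
  600 → container 3 (new)  [load 600/650]
  550 → container 4 (new)  [load 550/650]
  500 → container 5 (new)  [load 500/650]
  450 → container 6 (new)  [load 450/650]
  350 → container 7 (new)  [load 350/650]
  300 → container 7  [load 650/650]
  250 → container 8 (new)  [load 250/650]
  200 → container 6  [load 650/650]
  150 → container 5  [load 650/650]
8 containers opened.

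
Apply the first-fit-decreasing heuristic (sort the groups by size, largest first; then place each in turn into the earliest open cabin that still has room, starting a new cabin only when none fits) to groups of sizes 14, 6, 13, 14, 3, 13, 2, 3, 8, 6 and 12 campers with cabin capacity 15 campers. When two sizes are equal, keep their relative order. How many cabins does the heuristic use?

7

Sorted descending: 14, 14, 13, 13, 12, 8, 6, 6, 3, 3, 2.
  14 → cabin 1 (new)  [load 14/15]
  14 → cabin 2 (new)  [load 14/15]
  13 → cabin 3 (new)  [load 13/15]
  13 → cabin 4 (new)  [load 13/15]
  12 → cabin 5 (new)  [load 12/15]
  8 → cabin 6 (new)  [load 8/15]
  6 → cabin 6  [load 14/15]
  6 → cabin 7 (new)  [load 6/15]
  3 → cabin 5  [load 15/15]
  3 → cabin 7  [load 9/15]
  2 → cabin 3  [load 15/15]
7 cabins opened.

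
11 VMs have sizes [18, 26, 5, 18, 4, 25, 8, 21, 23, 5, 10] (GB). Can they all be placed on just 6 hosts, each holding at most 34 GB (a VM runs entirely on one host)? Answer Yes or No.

A valid assignment using 6 hosts:
  host 1: 26 + 8 = 34
  host 2: 25 + 5 + 4 = 34
  host 3: 23 + 10 = 33
  host 4: 21 + 5 = 26
  host 5: 18 = 18
  host 6: 18 = 18
Every load is within 34 GB, so 6 hosts suffice.

Yes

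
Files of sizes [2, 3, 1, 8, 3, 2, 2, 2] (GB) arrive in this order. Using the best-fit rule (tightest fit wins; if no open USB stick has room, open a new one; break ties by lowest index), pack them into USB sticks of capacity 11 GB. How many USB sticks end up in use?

3

  2 → USB stick 1 (new)  [load 2/11]
  3 → USB stick 1  [load 5/11]
  1 → USB stick 1  [load 6/11]
  8 → USB stick 2 (new)  [load 8/11]
  3 → USB stick 2  [load 11/11]
  2 → USB stick 1  [load 8/11]
  2 → USB stick 1  [load 10/11]
  2 → USB stick 3 (new)  [load 2/11]
3 USB sticks opened.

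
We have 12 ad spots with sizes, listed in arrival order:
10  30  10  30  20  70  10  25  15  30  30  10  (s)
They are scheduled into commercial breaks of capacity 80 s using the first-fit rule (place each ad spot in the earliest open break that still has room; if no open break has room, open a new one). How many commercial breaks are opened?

4

  10 → break 1 (new)  [load 10/80]
  30 → break 1  [load 40/80]
  10 → break 1  [load 50/80]
  30 → break 1  [load 80/80]
  20 → break 2 (new)  [load 20/80]
  70 → break 3 (new)  [load 70/80]
  10 → break 2  [load 30/80]
  25 → break 2  [load 55/80]
  15 → break 2  [load 70/80]
  30 → break 4 (new)  [load 30/80]
  30 → break 4  [load 60/80]
  10 → break 2  [load 80/80]
4 commercial breaks opened.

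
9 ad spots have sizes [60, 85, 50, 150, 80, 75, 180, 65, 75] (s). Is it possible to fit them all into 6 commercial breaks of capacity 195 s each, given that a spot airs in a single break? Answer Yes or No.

Yes

A valid assignment using 5 commercial breaks:
  break 1: 180 = 180
  break 2: 150 = 150
  break 3: 85 + 80 = 165
  break 4: 75 + 75 = 150
  break 5: 65 + 60 + 50 = 175
That uses only 5 ≤ 6, so 6 commercial breaks are enough.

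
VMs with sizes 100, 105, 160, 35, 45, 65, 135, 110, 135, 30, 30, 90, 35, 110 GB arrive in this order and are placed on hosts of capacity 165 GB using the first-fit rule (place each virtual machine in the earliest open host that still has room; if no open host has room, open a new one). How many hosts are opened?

  100 → host 1 (new)  [load 100/165]
  105 → host 2 (new)  [load 105/165]
  160 → host 3 (new)  [load 160/165]
  35 → host 1  [load 135/165]
  45 → host 2  [load 150/165]
  65 → host 4 (new)  [load 65/165]
  135 → host 5 (new)  [load 135/165]
  110 → host 6 (new)  [load 110/165]
  135 → host 7 (new)  [load 135/165]
  30 → host 1  [load 165/165]
  30 → host 4  [load 95/165]
  90 → host 8 (new)  [load 90/165]
  35 → host 4  [load 130/165]
  110 → host 9 (new)  [load 110/165]
9 hosts opened.

9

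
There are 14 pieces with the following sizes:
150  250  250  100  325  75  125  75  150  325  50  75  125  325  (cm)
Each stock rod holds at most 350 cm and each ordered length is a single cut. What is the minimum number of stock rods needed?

Total = 325 + 325 + 325 + 250 + 250 + 150 + 150 + 125 + 125 + 100 + 75 + 75 + 75 + 50 = 2400 cm.
Lower bound: ⌈2400/350⌉ = 7 stock rods.
A packing using 8 stock rods:
  stock rod 1: 325 = 325
  stock rod 2: 325 = 325
  stock rod 3: 325 = 325
  stock rod 4: 250 + 100 = 350
  stock rod 5: 250 + 75 = 325
  stock rod 6: 150 + 150 + 50 = 350
  stock rod 7: 125 + 125 + 75 = 325
  stock rod 8: 75 = 75
No arrangement into 7 stock rods stays within capacity, so 8 is optimal.

8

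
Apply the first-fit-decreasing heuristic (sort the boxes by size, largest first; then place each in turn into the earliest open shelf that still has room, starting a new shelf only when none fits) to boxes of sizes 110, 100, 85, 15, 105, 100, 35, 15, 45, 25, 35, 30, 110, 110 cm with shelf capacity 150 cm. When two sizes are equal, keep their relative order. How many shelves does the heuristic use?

Sorted descending: 110, 110, 110, 105, 100, 100, 85, 45, 35, 35, 30, 25, 15, 15.
  110 → shelf 1 (new)  [load 110/150]
  110 → shelf 2 (new)  [load 110/150]
  110 → shelf 3 (new)  [load 110/150]
  105 → shelf 4 (new)  [load 105/150]
  100 → shelf 5 (new)  [load 100/150]
  100 → shelf 6 (new)  [load 100/150]
  85 → shelf 7 (new)  [load 85/150]
  45 → shelf 4  [load 150/150]
  35 → shelf 1  [load 145/150]
  35 → shelf 2  [load 145/150]
  30 → shelf 3  [load 140/150]
  25 → shelf 5  [load 125/150]
  15 → shelf 5  [load 140/150]
  15 → shelf 6  [load 115/150]
7 shelves opened.

7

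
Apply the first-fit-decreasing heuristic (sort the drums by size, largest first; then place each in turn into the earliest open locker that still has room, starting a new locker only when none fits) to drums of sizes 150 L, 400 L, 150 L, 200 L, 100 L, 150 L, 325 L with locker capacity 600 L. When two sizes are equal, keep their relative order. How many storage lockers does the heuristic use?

3

Sorted descending: 400, 325, 200, 150, 150, 150, 100.
  400 → locker 1 (new)  [load 400/600]
  325 → locker 2 (new)  [load 325/600]
  200 → locker 1  [load 600/600]
  150 → locker 2  [load 475/600]
  150 → locker 3 (new)  [load 150/600]
  150 → locker 3  [load 300/600]
  100 → locker 2  [load 575/600]
3 storage lockers opened.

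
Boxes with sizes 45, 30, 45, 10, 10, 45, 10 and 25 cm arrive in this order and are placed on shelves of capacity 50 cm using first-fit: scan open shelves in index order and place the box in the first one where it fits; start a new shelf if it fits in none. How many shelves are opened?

5

  45 → shelf 1 (new)  [load 45/50]
  30 → shelf 2 (new)  [load 30/50]
  45 → shelf 3 (new)  [load 45/50]
  10 → shelf 2  [load 40/50]
  10 → shelf 2  [load 50/50]
  45 → shelf 4 (new)  [load 45/50]
  10 → shelf 5 (new)  [load 10/50]
  25 → shelf 5  [load 35/50]
5 shelves opened.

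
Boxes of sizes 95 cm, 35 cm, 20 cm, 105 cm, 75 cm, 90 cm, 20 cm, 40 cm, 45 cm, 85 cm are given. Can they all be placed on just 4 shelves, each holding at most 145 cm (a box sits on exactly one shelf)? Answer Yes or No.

Total = 610 cm; ⌈610/145⌉ = 5.
At least 5 shelves are required, but only 4 are allowed.

No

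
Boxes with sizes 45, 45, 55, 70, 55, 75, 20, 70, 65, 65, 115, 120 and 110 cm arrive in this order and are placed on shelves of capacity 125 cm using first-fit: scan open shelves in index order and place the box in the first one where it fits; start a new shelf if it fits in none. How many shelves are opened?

  45 → shelf 1 (new)  [load 45/125]
  45 → shelf 1  [load 90/125]
  55 → shelf 2 (new)  [load 55/125]
  70 → shelf 2  [load 125/125]
  55 → shelf 3 (new)  [load 55/125]
  75 → shelf 4 (new)  [load 75/125]
  20 → shelf 1  [load 110/125]
  70 → shelf 3  [load 125/125]
  65 → shelf 5 (new)  [load 65/125]
  65 → shelf 6 (new)  [load 65/125]
  115 → shelf 7 (new)  [load 115/125]
  120 → shelf 8 (new)  [load 120/125]
  110 → shelf 9 (new)  [load 110/125]
9 shelves opened.

9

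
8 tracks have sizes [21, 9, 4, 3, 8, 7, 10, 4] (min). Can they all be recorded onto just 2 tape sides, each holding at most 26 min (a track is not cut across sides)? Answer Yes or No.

Total = 66 min; ⌈66/26⌉ = 3.
At least 3 tape sides are required, but only 2 are allowed.

No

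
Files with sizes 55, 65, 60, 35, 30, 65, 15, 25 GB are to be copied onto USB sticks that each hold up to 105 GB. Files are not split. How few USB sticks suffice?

Total = 65 + 65 + 60 + 55 + 35 + 30 + 25 + 15 = 350 GB.
Lower bound: ⌈350/105⌉ = 4 USB sticks.
A packing using 4 USB sticks:
  USB stick 1: 65 + 35 = 100
  USB stick 2: 65 + 30 = 95
  USB stick 3: 60 + 25 + 15 = 100
  USB stick 4: 55 = 55
This matches the lower bound, so 4 is optimal.

4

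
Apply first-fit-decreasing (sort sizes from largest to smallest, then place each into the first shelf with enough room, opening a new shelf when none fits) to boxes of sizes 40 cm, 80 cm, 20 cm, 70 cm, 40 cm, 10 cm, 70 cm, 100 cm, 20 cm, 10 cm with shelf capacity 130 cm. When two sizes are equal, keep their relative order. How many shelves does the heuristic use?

4

Sorted descending: 100, 80, 70, 70, 40, 40, 20, 20, 10, 10.
  100 → shelf 1 (new)  [load 100/130]
  80 → shelf 2 (new)  [load 80/130]
  70 → shelf 3 (new)  [load 70/130]
  70 → shelf 4 (new)  [load 70/130]
  40 → shelf 2  [load 120/130]
  40 → shelf 3  [load 110/130]
  20 → shelf 1  [load 120/130]
  20 → shelf 3  [load 130/130]
  10 → shelf 1  [load 130/130]
  10 → shelf 2  [load 130/130]
4 shelves opened.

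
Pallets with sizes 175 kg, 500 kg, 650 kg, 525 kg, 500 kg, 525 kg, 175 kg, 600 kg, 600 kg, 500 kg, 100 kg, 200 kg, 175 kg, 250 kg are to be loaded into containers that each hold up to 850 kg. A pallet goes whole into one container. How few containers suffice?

Total = 650 + 600 + 600 + 525 + 525 + 500 + 500 + 500 + 250 + 200 + 175 + 175 + 175 + 100 = 5475 kg.
Lower bound: ⌈5475/850⌉ = 7 containers.
Also, 8 pallets each exceed 425 kg, and no two of those can share a container, so at least 8 containers are needed.
A packing using 8 containers:
  container 1: 650 + 200 = 850
  container 2: 600 + 250 = 850
  container 3: 600 + 175 = 775
  container 4: 525 + 175 + 100 = 800
  container 5: 525 + 175 = 700
  container 6: 500 = 500
  container 7: 500 = 500
  container 8: 500 = 500
This matches the lower bound, so 8 is optimal.

8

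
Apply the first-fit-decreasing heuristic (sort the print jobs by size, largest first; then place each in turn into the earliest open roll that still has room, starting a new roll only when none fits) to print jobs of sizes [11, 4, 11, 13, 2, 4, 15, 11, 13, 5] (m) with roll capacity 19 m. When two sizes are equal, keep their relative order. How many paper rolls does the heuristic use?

6

Sorted descending: 15, 13, 13, 11, 11, 11, 5, 4, 4, 2.
  15 → roll 1 (new)  [load 15/19]
  13 → roll 2 (new)  [load 13/19]
  13 → roll 3 (new)  [load 13/19]
  11 → roll 4 (new)  [load 11/19]
  11 → roll 5 (new)  [load 11/19]
  11 → roll 6 (new)  [load 11/19]
  5 → roll 2  [load 18/19]
  4 → roll 1  [load 19/19]
  4 → roll 3  [load 17/19]
  2 → roll 3  [load 19/19]
6 paper rolls opened.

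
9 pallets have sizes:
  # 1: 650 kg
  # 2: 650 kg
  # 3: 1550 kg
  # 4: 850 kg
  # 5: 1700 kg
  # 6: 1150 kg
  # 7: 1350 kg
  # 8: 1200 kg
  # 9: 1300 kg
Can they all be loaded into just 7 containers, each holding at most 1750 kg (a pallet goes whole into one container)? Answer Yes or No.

Total = 10400 kg; ⌈10400/1750⌉ = 6.
The bound of 6 does not rule out 7, but exhaustive search shows no assignment into 7 containers of capacity 1750 kg exists — the minimum is 8.

No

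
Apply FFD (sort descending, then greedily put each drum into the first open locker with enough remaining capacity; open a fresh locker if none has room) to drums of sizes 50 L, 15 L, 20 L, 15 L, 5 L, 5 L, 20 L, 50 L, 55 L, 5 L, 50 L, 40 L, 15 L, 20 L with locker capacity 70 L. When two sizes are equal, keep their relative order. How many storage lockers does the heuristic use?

Sorted descending: 55, 50, 50, 50, 40, 20, 20, 20, 15, 15, 15, 5, 5, 5.
  55 → locker 1 (new)  [load 55/70]
  50 → locker 2 (new)  [load 50/70]
  50 → locker 3 (new)  [load 50/70]
  50 → locker 4 (new)  [load 50/70]
  40 → locker 5 (new)  [load 40/70]
  20 → locker 2  [load 70/70]
  20 → locker 3  [load 70/70]
  20 → locker 4  [load 70/70]
  15 → locker 1  [load 70/70]
  15 → locker 5  [load 55/70]
  15 → locker 5  [load 70/70]
  5 → locker 6 (new)  [load 5/70]
  5 → locker 6  [load 10/70]
  5 → locker 6  [load 15/70]
6 storage lockers opened.

6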